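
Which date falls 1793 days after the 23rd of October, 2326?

the 20th of September, 2331

Count 1793 days after October 23, 2326:
October 23, 2326 → October 23, 2327: 365 days.
October 23, 2327 → October 23, 2328: 366 days (2328 is a leap year).
October 23, 2328 → October 23, 2329: 365 days.
October 23, 2329 → October 23, 2330: 365 days.
October 2330: 31 − 23 = 8 days remain.
Then 10 full months totalling 304 days.
September 1–20, 2331: 20 days.
Residual: 332 days.
Total: 1793 days.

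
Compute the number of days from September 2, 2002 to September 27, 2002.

25

Within September 2002: 27 − 2 = 25 days.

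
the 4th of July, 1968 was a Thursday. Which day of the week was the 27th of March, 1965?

Saturday

Count forward from the earlier date (March 27, 1965) to the later (July 4, 1968):
Day-of-year of March 27, 1965: 86.
Day-of-year of July 4, 1968: 186.
1965 has 365 days, so 365 − 86 = 279 days remain in 1965.
Full years: 1966: 365; 1967: 365. Sum = 730.
Total: 279 + 730 + 186 = 1195 days.
1195 mod 7 = 5, so 5 days before Thursday is Saturday.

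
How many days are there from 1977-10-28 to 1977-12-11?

44

October 1977: 31 − 28 = 3 days remain.
Then November (30): 30 days.
December 1–11, 1977: 11 days.
Total: 3 + 30 + 11 = 44 days.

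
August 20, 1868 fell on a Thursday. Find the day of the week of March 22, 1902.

From August 20, 1868 to August 20, 1901: 33 years, of which 7 contain a Feb 29 — 26×365 + 7×366 = 12052 days.
(1900 is not a leap year (divisible by 100 but not 400).)
August 1901: 31 − 20 = 11 days remain.
Then September (30), October (31), November (30), December (31), January (31), February 1902 (28): 30 + 31 + 30 + 31 + 31 + 28 = 181 days.
March 1–22, 1902: 22 days.
Residual: 214 days.
Total: 12266 days.
12266 mod 7 = 2, so 2 days after Thursday is Saturday.

Saturday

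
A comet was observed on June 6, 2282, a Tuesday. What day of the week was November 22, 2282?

Wednesday

June 2282: 30 − 6 = 24 days remain.
Then July (31), August (31), September (30), October (31): 31 + 31 + 30 + 31 = 123 days.
November 1–22, 2282: 22 days.
Total: 24 + 123 + 22 = 169 days.
169 mod 7 = 1, so 1 day after Tuesday is Wednesday.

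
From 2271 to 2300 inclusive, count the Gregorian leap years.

Years divisible by 4 in [2271, 2300]: 2272, 2276, 2280, 2284, 2288, 2292, 2296, 2300.
Of these, 2300 is divisible by 100 but not 400, so not leap.
Leap years: 8 − 1 = 7.

7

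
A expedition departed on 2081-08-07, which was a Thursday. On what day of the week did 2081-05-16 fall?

Friday

Count forward from the earlier date (May 16, 2081) to the later (August 7, 2081):
May 2081: 31 − 16 = 15 days remain.
Then June (30), July (31): 30 + 31 = 61 days.
August 1–7, 2081: 7 days.
Total: 15 + 61 + 7 = 83 days.
83 mod 7 = 6, so 6 days before Thursday is Friday.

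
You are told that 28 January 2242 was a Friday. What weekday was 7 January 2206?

Count forward from the earlier date (January 7, 2206) to the later (January 28, 2242):
From January 7, 2206 to January 7, 2242: 36 years, of which 9 contain a Feb 29 — 27×365 + 9×366 = 13149 days.
Within January 2242: 28 − 7 = 21 days.
Total: 13170 days.
13170 mod 7 = 3, so 3 days before Friday is Tuesday.

Tuesday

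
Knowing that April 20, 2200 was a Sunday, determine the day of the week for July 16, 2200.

Wednesday

April 2200: 30 − 20 = 10 days remain.
Then May (31), June (30): 31 + 30 = 61 days.
July 1–16, 2200: 16 days.
Total: 10 + 61 + 16 = 87 days.
87 mod 7 = 3, so 3 days after Sunday is Wednesday.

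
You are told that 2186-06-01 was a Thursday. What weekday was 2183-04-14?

Monday

Count forward from the earlier date (April 14, 2183) to the later (June 1, 2186):
April 14, 2183 → April 14, 2184: 366 days (2184 is a leap year).
April 14, 2184 → April 14, 2185: 365 days.
April 14, 2185 → April 14, 2186: 365 days.
April 2186: 30 − 14 = 16 days remain.
Then May (31): 31 days.
June 1, 2186: 1 day.
Residual: 48 days.
Total: 1144 days.
1144 mod 7 = 3, so 3 days before Thursday is Monday.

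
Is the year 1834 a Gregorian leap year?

No

1834 is not a leap year.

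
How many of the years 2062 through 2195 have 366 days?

Years divisible by 4: 2064, 2068, …, 2192 — 33 in all.
Of these, 2100 is divisible by 100 but not 400, so not leap.
Leap years: 33 − 1 = 32.

32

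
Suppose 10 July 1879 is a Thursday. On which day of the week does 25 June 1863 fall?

Count forward from the earlier date (June 25, 1863) to the later (July 10, 1879):
From June 25, 1863 to June 25, 1879: 16 years, of which 4 contain a Feb 29 — 12×365 + 4×366 = 5844 days.
June 1879: 30 − 25 = 5 days remain.
July 1–10, 1879: 10 days.
Residual: 15 days.
Total: 5859 days.
5859 is a multiple of 7, so 25 June 1863 falls on the same weekday: Thursday.

Thursday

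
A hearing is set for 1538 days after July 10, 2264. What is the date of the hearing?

September 25, 2268

Count 1538 days after July 10, 2264:
July 10, 2264 → July 10, 2265: 365 days.
July 10, 2265 → July 10, 2266: 365 days.
July 10, 2266 → July 10, 2267: 365 days.
July 10, 2267 → July 10, 2268: 366 days (2268 is a leap year).
July 2268: 31 − 10 = 21 days remain.
Then August (31): 31 days.
September 1–25, 2268: 25 days.
Residual: 77 days.
Total: 1538 days.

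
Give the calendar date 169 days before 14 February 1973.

29 August 1972

Count 169 days before February 14, 1973:
August 1972: 31 − 29 = 2 days remain.
Then September (30), October (31), November (30), December (31), January (31): 30 + 31 + 30 + 31 + 31 = 153 days.
February 1–14, 1973: 14 days (1973 is not a leap year).
Residual: 169 days.
Total: 169 days.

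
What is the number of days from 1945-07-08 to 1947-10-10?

July 1945: 31 − 8 = 23 days remain.
Then 26 full months totalling 791 days.
October 1–10, 1947: 10 days.
Total: 23 + 791 + 10 = 824 days.

824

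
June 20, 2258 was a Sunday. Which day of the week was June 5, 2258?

Count forward from the earlier date (June 5, 2258) to the later (June 20, 2258):
Within June 2258: 20 − 5 = 15 days.
15 mod 7 = 1, so 1 day before Sunday is Saturday.

Saturday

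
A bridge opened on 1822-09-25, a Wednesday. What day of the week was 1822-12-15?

Sunday

September 1822: 30 − 25 = 5 days remain.
Then October (31), November (30): 31 + 30 = 61 days.
December 1–15, 1822: 15 days.
Total: 5 + 61 + 15 = 81 days.
81 mod 7 = 4, so 4 days after Wednesday is Sunday.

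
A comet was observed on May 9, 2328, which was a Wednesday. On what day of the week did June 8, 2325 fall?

Monday

Count forward from the earlier date (June 8, 2325) to the later (May 9, 2328):
Day-of-year of June 8, 2325: 159.
Day-of-year of May 9, 2328: 130.
2325 has 365 days, so 365 − 159 = 206 days remain in 2325.
Full years: 2326: 365; 2327: 365. Sum = 730.
Total: 206 + 730 + 130 = 1066 days.
1066 mod 7 = 2, so 2 days before Wednesday is Monday.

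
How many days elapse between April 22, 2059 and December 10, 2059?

April 2059: 30 − 22 = 8 days remain.
Then May (31), June (30), July (31), August (31), September (30), October (31), November (30): 31 + 30 + 31 + 31 + 30 + 31 + 30 = 214 days.
December 1–10, 2059: 10 days.
Total: 8 + 214 + 10 = 232 days.

232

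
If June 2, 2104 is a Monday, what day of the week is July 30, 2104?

June 2104: 30 − 2 = 28 days remain.
July 1–30, 2104: 30 days.
Total: 28 + 30 = 58 days.
58 mod 7 = 2, so 2 days after Monday is Wednesday.

Wednesday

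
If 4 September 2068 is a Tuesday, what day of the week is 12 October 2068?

Friday

September 2068: 30 − 4 = 26 days remain.
October 1–12, 2068: 12 days.
Total: 26 + 12 = 38 days.
38 mod 7 = 3, so 3 days after Tuesday is Friday.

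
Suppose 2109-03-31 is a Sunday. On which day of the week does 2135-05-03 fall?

Tuesday

From March 31, 2109 to March 31, 2135: 26 years, of which 6 contain a Feb 29 — 20×365 + 6×366 = 9496 days.
March 2135: 31 − 31 = 0 days remain.
Then April (30): 30 days.
May 1–3, 2135: 3 days.
Residual: 33 days.
Total: 9529 days.
9529 mod 7 = 2, so 2 days after Sunday is Tuesday.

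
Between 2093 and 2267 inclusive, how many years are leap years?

Years divisible by 4: 2096, 2100, …, 2264 — 43 in all.
Of these, 2100, 2200 are divisible by 100 but not 400, so not leap.
Leap years: 43 − 2 = 41.

41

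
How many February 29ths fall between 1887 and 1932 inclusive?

11

Years divisible by 4 in [1887, 1932]: 1888, 1892, 1896, 1900, 1904, 1908, 1912, 1916, 1920, 1924, 1928, 1932.
Of these, 1900 is divisible by 100 but not 400, so not leap.
Leap years: 12 − 1 = 11.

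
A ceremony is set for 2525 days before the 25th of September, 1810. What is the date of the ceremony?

the 27th of October, 1803

Count 2525 days before September 25, 1810:
October 27, 1803 → October 27, 1804: 366 days (1804 is a leap year).
October 27, 1804 → October 27, 1805: 365 days.
October 27, 1805 → October 27, 1806: 365 days.
October 27, 1806 → October 27, 1807: 365 days.
October 27, 1807 → October 27, 1808: 366 days (1808 is a leap year).
October 27, 1808 → October 27, 1809: 365 days.
October 1809: 31 − 27 = 4 days remain.
Then 10 full months totalling 304 days.
September 1–25, 1810: 25 days.
Residual: 333 days.
Total: 2525 days.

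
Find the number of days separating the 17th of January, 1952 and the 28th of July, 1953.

558

January 1952: 31 − 17 = 14 days remain.
Then 17 full months totalling 516 days.
July 1–28, 1953: 28 days.
Total: 14 + 516 + 28 = 558 days.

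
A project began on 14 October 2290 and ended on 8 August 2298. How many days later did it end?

Day-of-year of October 14, 2290: 287.
Day-of-year of August 8, 2298: 220.
2290 has 365 days, so 365 − 287 = 78 days remain in 2290.
Full years 2291–2297: 5 common + 2 leap = 5×365 + 2×366 = 2557 days.
Total: 78 + 2557 + 220 = 2855 days.

2855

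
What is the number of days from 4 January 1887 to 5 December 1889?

1066

January 4, 1887 → January 4, 1888: 365 days.
January 4, 1888 → January 4, 1889: 366 days (1888 is a leap year).
January 1889: 31 − 4 = 27 days remain.
Then 10 full months totalling 303 days.
December 1–5, 1889: 5 days.
Residual: 335 days.
Total: 1066 days.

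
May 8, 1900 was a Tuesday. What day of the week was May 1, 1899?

Monday

Count forward from the earlier date (May 1, 1899) to the later (May 8, 1900):
Day-of-year of May 1, 1899: 121.
Day-of-year of May 8, 1900: 128.
1899 has 365 days, so 365 − 121 = 244 days remain in 1899.
Total: 244 + 128 = 372 days.
372 mod 7 = 1, so 1 day before Tuesday is Monday.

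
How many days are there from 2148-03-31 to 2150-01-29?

March 2148: 31 − 31 = 0 days remain.
Then 21 full months totalling 640 days.
January 1–29, 2150: 29 days.
Total: 0 + 640 + 29 = 669 days.

669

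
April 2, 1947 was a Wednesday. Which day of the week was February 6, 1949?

Day-of-year of April 2, 1947: 92.
Day-of-year of February 6, 1949: 37.
1947 has 365 days, so 365 − 92 = 273 days remain in 1947.
Full years: 1948: 366. Sum = 366.
Total: 273 + 366 + 37 = 676 days.
676 mod 7 = 4, so 4 days after Wednesday is Sunday.

Sunday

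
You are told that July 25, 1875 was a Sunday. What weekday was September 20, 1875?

Monday

July 1875: 31 − 25 = 6 days remain.
Then August (31): 31 days.
September 1–20, 1875: 20 days.
Total: 6 + 31 + 20 = 57 days.
57 mod 7 = 1, so 1 day after Sunday is Monday.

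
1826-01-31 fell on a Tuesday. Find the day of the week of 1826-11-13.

Monday

January 1826: 31 − 31 = 0 days remain.
Then 9 full months totalling 273 days.
November 1–13, 1826: 13 days.
Total: 0 + 273 + 13 = 286 days.
286 mod 7 = 6, so 6 days after Tuesday is Monday.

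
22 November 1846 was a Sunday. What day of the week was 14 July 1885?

Day-of-year of November 22, 1846: 326.
Day-of-year of July 14, 1885: 195.
1846 has 365 days, so 365 − 326 = 39 days remain in 1846.
Full years 1847–1884: 28 common + 10 leap = 28×365 + 10×366 = 13880 days.
Total: 39 + 13880 + 195 = 14114 days.
14114 mod 7 = 2, so 2 days after Sunday is Tuesday.

Tuesday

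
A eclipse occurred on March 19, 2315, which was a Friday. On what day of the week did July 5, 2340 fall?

Friday

Day-of-year of March 19, 2315: 78.
Day-of-year of July 5, 2340: 187.
2315 has 365 days, so 365 − 78 = 287 days remain in 2315.
Full years 2316–2339: 18 common + 6 leap = 18×365 + 6×366 = 8766 days.
Total: 287 + 8766 + 187 = 9240 days.
9240 is a multiple of 7, so July 5, 2340 falls on the same weekday: Friday.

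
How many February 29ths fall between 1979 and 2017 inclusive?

10

Years divisible by 4 in [1979, 2017]: 1980, 1984, 1988, 1992, 1996, 2000, 2004, 2008, 2012, 2016.
2000 is divisible by 400, so still leap.
No century exceptions apply. Count: 10.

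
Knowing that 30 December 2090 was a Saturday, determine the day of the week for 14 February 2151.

From December 30, 2090 to December 30, 2150: 60 years, of which 14 contain a Feb 29 — 46×365 + 14×366 = 21914 days.
(2100 is not a leap year (divisible by 100 but not 400).)
December 2150: 31 − 30 = 1 day remains.
Then January (31): 31 days.
February 1–14, 2151: 14 days (2151 is not a leap year).
Residual: 46 days.
Total: 21960 days.
21960 mod 7 = 1, so 1 day after Saturday is Sunday.

Sunday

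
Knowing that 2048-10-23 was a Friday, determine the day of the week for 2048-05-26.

Count forward from the earlier date (May 26, 2048) to the later (October 23, 2048):
May 2048: 31 − 26 = 5 days remain.
Then June (30), July (31), August (31), September (30): 30 + 31 + 31 + 30 = 122 days.
October 1–23, 2048: 23 days.
Total: 5 + 122 + 23 = 150 days.
150 mod 7 = 3, so 3 days before Friday is Tuesday.

Tuesday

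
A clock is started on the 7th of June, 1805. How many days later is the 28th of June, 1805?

21

Within June 1805: 28 − 7 = 21 days.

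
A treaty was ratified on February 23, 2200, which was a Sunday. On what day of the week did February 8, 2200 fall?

Count forward from the earlier date (February 8, 2200) to the later (February 23, 2200):
Within February 2200: 23 − 8 = 15 days.
15 mod 7 = 1, so 1 day before Sunday is Saturday.

Saturday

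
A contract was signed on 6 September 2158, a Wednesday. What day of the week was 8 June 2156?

Tuesday

Count forward from the earlier date (June 8, 2156) to the later (September 6, 2158):
June 8, 2156 → June 8, 2157: 365 days.
June 8, 2157 → June 8, 2158: 365 days.
June 2158: 30 − 8 = 22 days remain.
Then July (31), August (31): 31 + 31 = 62 days.
September 1–6, 2158: 6 days.
Residual: 90 days.
Total: 820 days.
820 mod 7 = 1, so 1 day before Wednesday is Tuesday.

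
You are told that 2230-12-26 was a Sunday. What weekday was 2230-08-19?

Thursday

Count forward from the earlier date (August 19, 2230) to the later (December 26, 2230):
August 2230: 31 − 19 = 12 days remain.
Then September (30), October (31), November (30): 30 + 31 + 30 = 91 days.
December 1–26, 2230: 26 days.
Total: 12 + 91 + 26 = 129 days.
129 mod 7 = 3, so 3 days before Sunday is Thursday.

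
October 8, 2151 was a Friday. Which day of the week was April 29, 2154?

October 8, 2151 → October 8, 2152: 366 days (2152 is a leap year).
October 8, 2152 → October 8, 2153: 365 days.
October 2153: 31 − 8 = 23 days remain.
Then November (30), December (31), January (31), February 2154 (28), March (31): 30 + 31 + 31 + 28 + 31 = 151 days.
April 1–29, 2154: 29 days.
Residual: 203 days.
Total: 934 days.
934 mod 7 = 3, so 3 days after Friday is Monday.

Monday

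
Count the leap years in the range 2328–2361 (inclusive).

9

Years divisible by 4 in [2328, 2361]: 2328, 2332, 2336, 2340, 2344, 2348, 2352, 2356, 2360.
No century exceptions apply. Count: 9.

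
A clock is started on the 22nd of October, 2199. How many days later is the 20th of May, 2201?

575

October 22, 2199 → October 22, 2200: 365 days (2200 is not a leap year (divisible by 100 but not 400)).
October 2200: 31 − 22 = 9 days remain.
Then November (30), December (31), January (31), February 2201 (28), March (31), April (30): 30 + 31 + 31 + 28 + 31 + 30 = 181 days.
May 1–20, 2201: 20 days.
Residual: 210 days.
Total: 575 days.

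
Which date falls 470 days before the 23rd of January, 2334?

the 10th of October, 2332

Count 470 days before January 23, 2334:
October 2332: 31 − 10 = 21 days remain.
Then 14 full months totalling 426 days.
January 1–23, 2334: 23 days.
Total: 21 + 426 + 23 = 470 days.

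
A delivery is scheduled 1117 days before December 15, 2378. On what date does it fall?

November 24, 2375

Count 1117 days before December 15, 2378:
Day-of-year of November 24, 2375: 328.
Day-of-year of December 15, 2378: 349.
2375 has 365 days, so 365 − 328 = 37 days remain in 2375.
Full years: 2376: 366; 2377: 365. Sum = 731.
Total: 37 + 731 + 349 = 1117 days.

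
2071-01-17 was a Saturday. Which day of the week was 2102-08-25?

Friday

From January 17, 2071 to January 17, 2102: 31 years, of which 7 contain a Feb 29 — 24×365 + 7×366 = 11322 days.
(2100 is not a leap year (divisible by 100 but not 400).)
January 2102: 31 − 17 = 14 days remain.
Then February 2102 (28), March (31), April (30), May (31), June (30), July (31): 28 + 31 + 30 + 31 + 30 + 31 = 181 days.
August 1–25, 2102: 25 days.
Residual: 220 days.
Total: 11542 days.
11542 mod 7 = 6, so 6 days after Saturday is Friday.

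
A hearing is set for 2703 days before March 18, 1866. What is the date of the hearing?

October 23, 1858

Count 2703 days before March 18, 1866:
From October 23, 1858 to October 23, 1865: 7 years, of which 2 contain a Feb 29 — 5×365 + 2×366 = 2557 days.
October 1865: 31 − 23 = 8 days remain.
Then November (30), December (31), January (31), February 1866 (28): 30 + 31 + 31 + 28 = 120 days.
March 1–18, 1866: 18 days.
Residual: 146 days.
Total: 2703 days.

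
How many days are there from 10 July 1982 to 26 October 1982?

108

July 1982: 31 − 10 = 21 days remain.
Then August (31), September (30): 31 + 30 = 61 days.
October 1–26, 1982: 26 days.
Total: 21 + 61 + 26 = 108 days.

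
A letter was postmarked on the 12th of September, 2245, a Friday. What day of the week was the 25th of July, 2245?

Count forward from the earlier date (July 25, 2245) to the later (September 12, 2245):
July 2245: 31 − 25 = 6 days remain.
Then August (31): 31 days.
September 1–12, 2245: 12 days.
Total: 6 + 31 + 12 = 49 days.
49 is a multiple of 7, so the 25th of July, 2245 falls on the same weekday: Friday.

Friday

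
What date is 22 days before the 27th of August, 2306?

the 5th of August, 2306

Count 22 days before August 27, 2306:
Within August 2306: 27 − 5 = 22 days.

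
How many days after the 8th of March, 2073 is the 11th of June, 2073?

March 2073: 31 − 8 = 23 days remain.
Then April (30), May (31): 30 + 31 = 61 days.
June 1–11, 2073: 11 days.
Total: 23 + 61 + 11 = 95 days.

95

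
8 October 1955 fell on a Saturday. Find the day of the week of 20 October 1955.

Within October 1955: 20 − 8 = 12 days.
12 mod 7 = 5, so 5 days after Saturday is Thursday.

Thursday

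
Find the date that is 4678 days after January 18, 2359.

November 9, 2371

Count 4678 days after January 18, 2359:
From January 18, 2359 to January 18, 2371: 12 years, of which 3 contain a Feb 29 — 9×365 + 3×366 = 4383 days.
January 2371: 31 − 18 = 13 days remain.
Then 9 full months totalling 273 days.
November 1–9, 2371: 9 days.
Residual: 295 days.
Total: 4678 days.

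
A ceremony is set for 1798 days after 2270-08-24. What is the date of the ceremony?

2275-07-27

Count 1798 days after August 24, 2270:
Day-of-year of August 24, 2270: 236.
Day-of-year of July 27, 2275: 208.
2270 has 365 days, so 365 − 236 = 129 days remain in 2270.
Full years: 2271: 365; 2272: 366; 2273: 365; 2274: 365. Sum = 1461.
Total: 129 + 1461 + 208 = 1798 days.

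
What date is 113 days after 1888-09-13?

1889-01-04

Count 113 days after September 13, 1888:
Day-of-year of September 13, 1888: 257.
Day-of-year of January 4, 1889: 4.
1888 has 366 days, so 366 − 257 = 109 days remain in 1888.
Total: 109 + 4 = 113 days.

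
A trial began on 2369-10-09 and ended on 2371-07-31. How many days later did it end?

660

Day-of-year of October 9, 2369: 282.
Day-of-year of July 31, 2371: 212.
2369 has 365 days, so 365 − 282 = 83 days remain in 2369.
Full years: 2370: 365. Sum = 365.
Total: 83 + 365 + 212 = 660 days.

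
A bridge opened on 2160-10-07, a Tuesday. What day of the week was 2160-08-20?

Count forward from the earlier date (August 20, 2160) to the later (October 7, 2160):
August 2160: 31 − 20 = 11 days remain.
Then September (30): 30 days.
October 1–7, 2160: 7 days.
Total: 11 + 30 + 7 = 48 days.
48 mod 7 = 6, so 6 days before Tuesday is Wednesday.

Wednesday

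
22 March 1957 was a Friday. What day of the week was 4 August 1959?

Day-of-year of March 22, 1957: 81.
Day-of-year of August 4, 1959: 216.
1957 has 365 days, so 365 − 81 = 284 days remain in 1957.
Full years: 1958: 365. Sum = 365.
Total: 284 + 365 + 216 = 865 days.
865 mod 7 = 4, so 4 days after Friday is Tuesday.

Tuesday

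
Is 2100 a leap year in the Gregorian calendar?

2100 is not a leap year (divisible by 100 but not 400).

No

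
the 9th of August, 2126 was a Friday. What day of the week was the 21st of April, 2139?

Tuesday

From August 9, 2126 to August 9, 2138: 12 years, of which 3 contain a Feb 29 — 9×365 + 3×366 = 4383 days.
August 2138: 31 − 9 = 22 days remain.
Then September (30), October (31), November (30), December (31), January (31), February 2139 (28), March (31): 30 + 31 + 30 + 31 + 31 + 28 + 31 = 212 days.
April 1–21, 2139: 21 days.
Residual: 255 days.
Total: 4638 days.
4638 mod 7 = 4, so 4 days after Friday is Tuesday.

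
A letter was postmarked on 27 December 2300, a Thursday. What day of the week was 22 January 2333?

From December 27, 2300 to December 27, 2332: 32 years, of which 8 contain a Feb 29 — 24×365 + 8×366 = 11688 days.
December 2332: 31 − 27 = 4 days remain.
January 1–22, 2333: 22 days.
Residual: 26 days.
Total: 11714 days.
11714 mod 7 = 3, so 3 days after Thursday is Sunday.

Sunday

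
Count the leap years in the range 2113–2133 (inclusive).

Years divisible by 4 in [2113, 2133]: 2116, 2120, 2124, 2128, 2132.
No century exceptions apply. Count: 5.

5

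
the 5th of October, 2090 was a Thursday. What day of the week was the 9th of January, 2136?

From October 5, 2090 to October 5, 2135: 45 years, of which 10 contain a Feb 29 — 35×365 + 10×366 = 16435 days.
(2100 is not a leap year (divisible by 100 but not 400).)
October 2135: 31 − 5 = 26 days remain.
Then November (30), December (31): 30 + 31 = 61 days.
January 1–9, 2136: 9 days.
Residual: 96 days.
Total: 16531 days.
16531 mod 7 = 4, so 4 days after Thursday is Monday.

Monday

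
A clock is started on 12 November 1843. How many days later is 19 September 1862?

6886

Day-of-year of November 12, 1843: 316.
Day-of-year of September 19, 1862: 262.
1843 has 365 days, so 365 − 316 = 49 days remain in 1843.
Full years 1844–1861: 13 common + 5 leap = 13×365 + 5×366 = 6575 days.
Total: 49 + 6575 + 262 = 6886 days.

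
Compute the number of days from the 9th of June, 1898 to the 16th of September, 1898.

99

June 1898: 30 − 9 = 21 days remain.
Then July (31), August (31): 31 + 31 = 62 days.
September 1–16, 1898: 16 days.
Total: 21 + 62 + 16 = 99 days.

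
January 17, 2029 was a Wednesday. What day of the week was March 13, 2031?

Thursday

Day-of-year of January 17, 2029: 17.
Day-of-year of March 13, 2031: 72.
2029 has 365 days, so 365 − 17 = 348 days remain in 2029.
Full years: 2030: 365. Sum = 365.
Total: 348 + 365 + 72 = 785 days.
785 mod 7 = 1, so 1 day after Wednesday is Thursday.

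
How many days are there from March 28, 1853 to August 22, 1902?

Day-of-year of March 28, 1853: 87.
Day-of-year of August 22, 1902: 234.
1853 has 365 days, so 365 − 87 = 278 days remain in 1853.
Full years 1854–1901: 37 common + 11 leap = 37×365 + 11×366 = 17531 days.
Total: 278 + 17531 + 234 = 18043 days.

18043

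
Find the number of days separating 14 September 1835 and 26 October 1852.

From September 14, 1835 to September 14, 1852: 17 years, of which 5 contain a Feb 29 — 12×365 + 5×366 = 6210 days.
September 1852: 30 − 14 = 16 days remain.
October 1–26, 1852: 26 days.
Residual: 42 days.
Total: 6252 days.

6252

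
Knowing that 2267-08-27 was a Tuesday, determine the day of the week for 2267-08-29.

Thursday

Within August 2267: 29 − 27 = 2 days.
2 mod 7 = 2, so 2 days after Tuesday is Thursday.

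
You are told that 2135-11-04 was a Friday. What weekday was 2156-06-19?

From November 4, 2135 to November 4, 2155: 20 years, of which 5 contain a Feb 29 — 15×365 + 5×366 = 7305 days.
November 2155: 30 − 4 = 26 days remain.
Then December (31), January (31), February 2156 (29), March (31), April (30), May (31): 31 + 31 + 29 + 31 + 30 + 31 = 183 days.
June 1–19, 2156: 19 days.
Residual: 228 days.
Total: 7533 days.
7533 mod 7 = 1, so 1 day after Friday is Saturday.

Saturday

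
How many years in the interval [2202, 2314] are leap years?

Years divisible by 4: 2204, 2208, …, 2312 — 28 in all.
Of these, 2300 is divisible by 100 but not 400, so not leap.
Leap years: 28 − 1 = 27.

27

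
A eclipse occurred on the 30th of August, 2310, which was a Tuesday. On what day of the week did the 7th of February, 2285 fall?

Count forward from the earlier date (February 7, 2285) to the later (August 30, 2310):
Day-of-year of February 7, 2285: 38.
Day-of-year of August 30, 2310: 242.
2285 has 365 days, so 365 − 38 = 327 days remain in 2285.
Full years 2286–2309: 19 common + 5 leap = 19×365 + 5×366 = 8765 days.
Total: 327 + 8765 + 242 = 9334 days.
9334 mod 7 = 3, so 3 days before Tuesday is Saturday.

Saturday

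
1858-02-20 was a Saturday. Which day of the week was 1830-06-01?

Tuesday

Count forward from the earlier date (June 1, 1830) to the later (February 20, 1858):
From June 1, 1830 to June 1, 1857: 27 years, of which 7 contain a Feb 29 — 20×365 + 7×366 = 9862 days.
June 1857: 30 − 1 = 29 days remain.
Then July (31), August (31), September (30), October (31), November (30), December (31), January (31): 31 + 31 + 30 + 31 + 30 + 31 + 31 = 215 days.
February 1–20, 1858: 20 days (1858 is not a leap year).
Residual: 264 days.
Total: 10126 days.
10126 mod 7 = 4, so 4 days before Saturday is Tuesday.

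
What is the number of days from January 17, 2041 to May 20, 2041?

January 2041: 31 − 17 = 14 days remain.
Then February 2041 (28), March (31), April (30): 28 + 31 + 30 = 89 days.
May 1–20, 2041: 20 days.
Total: 14 + 89 + 20 = 123 days.

123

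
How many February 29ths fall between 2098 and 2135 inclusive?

8

Years divisible by 4 in [2098, 2135]: 2100, 2104, 2108, 2112, 2116, 2120, 2124, 2128, 2132.
Of these, 2100 is divisible by 100 but not 400, so not leap.
Leap years: 9 − 1 = 8.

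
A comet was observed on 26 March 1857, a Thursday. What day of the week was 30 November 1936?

Monday

From March 26, 1857 to March 26, 1936: 79 years, of which 19 contain a Feb 29 — 60×365 + 19×366 = 28854 days.
(1900 is not a leap year (divisible by 100 but not 400).)
March 1936: 31 − 26 = 5 days remain.
Then April (30), May (31), June (30), July (31), August (31), September (30), October (31): 30 + 31 + 30 + 31 + 31 + 30 + 31 = 214 days.
November 1–30, 1936: 30 days.
Residual: 249 days.
Total: 29103 days.
29103 mod 7 = 4, so 4 days after Thursday is Monday.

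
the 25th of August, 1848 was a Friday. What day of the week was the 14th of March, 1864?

Monday

Day-of-year of August 25, 1848: 238.
Day-of-year of March 14, 1864: 74.
1848 has 366 days, so 366 − 238 = 128 days remain in 1848.
Full years 1849–1863: 12 common + 3 leap = 12×365 + 3×366 = 5478 days.
Total: 128 + 5478 + 74 = 5680 days.
5680 mod 7 = 3, so 3 days after Friday is Monday.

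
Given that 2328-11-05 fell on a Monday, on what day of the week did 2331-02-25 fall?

Wednesday

November 5, 2328 → November 5, 2329: 365 days.
November 5, 2329 → November 5, 2330: 365 days.
November 2330: 30 − 5 = 25 days remain.
Then December (31), January (31): 31 + 31 = 62 days.
February 1–25, 2331: 25 days (2331 is not a leap year).
Residual: 112 days.
Total: 842 days.
842 mod 7 = 2, so 2 days after Monday is Wednesday.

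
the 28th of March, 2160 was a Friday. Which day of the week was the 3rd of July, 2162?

Day-of-year of March 28, 2160: 88.
Day-of-year of July 3, 2162: 184.
2160 has 366 days, so 366 − 88 = 278 days remain in 2160.
Full years: 2161: 365. Sum = 365.
Total: 278 + 365 + 184 = 827 days.
827 mod 7 = 1, so 1 day after Friday is Saturday.

Saturday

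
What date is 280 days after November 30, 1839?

September 5, 1840

Count 280 days after November 30, 1839:
Day-of-year of November 30, 1839: 334.
Day-of-year of September 5, 1840: 249.
1839 has 365 days, so 365 − 334 = 31 days remain in 1839.
Total: 31 + 249 = 280 days.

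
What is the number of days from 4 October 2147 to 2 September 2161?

5082

From October 4, 2147 to October 4, 2160: 13 years, of which 4 contain a Feb 29 — 9×365 + 4×366 = 4749 days.
October 2160: 31 − 4 = 27 days remain.
Then 10 full months totalling 304 days.
September 1–2, 2161: 2 days.
Residual: 333 days.
Total: 5082 days.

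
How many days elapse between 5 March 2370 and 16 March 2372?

742

March 2370: 31 − 5 = 26 days remain.
Then 23 full months totalling 700 days.
March 1–16, 2372: 16 days.
Total: 26 + 700 + 16 = 742 days.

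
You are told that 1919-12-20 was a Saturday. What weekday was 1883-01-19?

Count forward from the earlier date (January 19, 1883) to the later (December 20, 1919):
Day-of-year of January 19, 1883: 19.
Day-of-year of December 20, 1919: 354.
1883 has 365 days, so 365 − 19 = 346 days remain in 1883.
Full years 1884–1918: 27 common + 8 leap = 27×365 + 8×366 = 12783 days.
Total: 346 + 12783 + 354 = 13483 days.
13483 mod 7 = 1, so 1 day before Saturday is Friday.

Friday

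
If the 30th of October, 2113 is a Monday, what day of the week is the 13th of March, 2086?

Wednesday

Count forward from the earlier date (March 13, 2086) to the later (October 30, 2113):
Day-of-year of March 13, 2086: 72.
Day-of-year of October 30, 2113: 303.
2086 has 365 days, so 365 − 72 = 293 days remain in 2086.
Full years 2087–2112: 20 common + 6 leap = 20×365 + 6×366 = 9496 days.
Total: 293 + 9496 + 303 = 10092 days.
10092 mod 7 = 5, so 5 days before Monday is Wednesday.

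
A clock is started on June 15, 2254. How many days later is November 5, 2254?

June 2254: 30 − 15 = 15 days remain.
Then July (31), August (31), September (30), October (31): 31 + 31 + 30 + 31 = 123 days.
November 1–5, 2254: 5 days.
Total: 15 + 123 + 5 = 143 days.

143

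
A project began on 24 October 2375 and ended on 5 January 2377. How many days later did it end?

439

October 2375: 31 − 24 = 7 days remain.
Then 14 full months totalling 427 days.
January 1–5, 2377: 5 days.
Total: 7 + 427 + 5 = 439 days.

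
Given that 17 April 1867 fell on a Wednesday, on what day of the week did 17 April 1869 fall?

April 17, 1867 → April 17, 1868: 366 days (1868 is a leap year).
April 17, 1868 → April 17, 1869: 365 days.
Total: 731 days.
731 mod 7 = 3, so 3 days after Wednesday is Saturday.

Saturday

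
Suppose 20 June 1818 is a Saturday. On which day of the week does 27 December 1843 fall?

Wednesday

Day-of-year of June 20, 1818: 171.
Day-of-year of December 27, 1843: 361.
1818 has 365 days, so 365 − 171 = 194 days remain in 1818.
Full years 1819–1842: 18 common + 6 leap = 18×365 + 6×366 = 8766 days.
Total: 194 + 8766 + 361 = 9321 days.
9321 mod 7 = 4, so 4 days after Saturday is Wednesday.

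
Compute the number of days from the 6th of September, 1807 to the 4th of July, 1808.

302

September 1807: 30 − 6 = 24 days remain.
Then 9 full months totalling 274 days.
July 1–4, 1808: 4 days.
Total: 24 + 274 + 4 = 302 days.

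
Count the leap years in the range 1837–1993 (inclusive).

Years divisible by 4: 1840, 1844, …, 1992 — 39 in all.
Of these, 1900 is divisible by 100 but not 400, so not leap.
Leap years: 39 − 1 = 38.

38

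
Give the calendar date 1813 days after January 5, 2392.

December 22, 2396

Count 1813 days after January 5, 2392:
January 5, 2392 → January 5, 2393: 366 days (2392 is a leap year).
January 5, 2393 → January 5, 2394: 365 days.
January 5, 2394 → January 5, 2395: 365 days.
January 5, 2395 → January 5, 2396: 365 days.
January 2396: 31 − 5 = 26 days remain.
Then 10 full months totalling 304 days.
December 1–22, 2396: 22 days.
Residual: 352 days.
Total: 1813 days.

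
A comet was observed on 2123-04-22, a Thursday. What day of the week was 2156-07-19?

Monday

Day-of-year of April 22, 2123: 112.
Day-of-year of July 19, 2156: 201.
2123 has 365 days, so 365 − 112 = 253 days remain in 2123.
Full years 2124–2155: 24 common + 8 leap = 24×365 + 8×366 = 11688 days.
Total: 253 + 11688 + 201 = 12142 days.
12142 mod 7 = 4, so 4 days after Thursday is Monday.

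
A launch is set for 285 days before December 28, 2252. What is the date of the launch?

March 18, 2252

Count 285 days before December 28, 2252:
March 2252: 31 − 18 = 13 days remain.
Then April (30), May (31), June (30), July (31), August (31), September (30), October (31), November (30): 30 + 31 + 30 + 31 + 31 + 30 + 31 + 30 = 244 days.
December 1–28, 2252: 28 days.
Total: 13 + 244 + 28 = 285 days.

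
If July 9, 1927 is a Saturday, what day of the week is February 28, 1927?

Count forward from the earlier date (February 28, 1927) to the later (July 9, 1927):
February 1927: 28 − 28 = 0 days remain (1927 is not a leap year, so February has 28 days).
Then March (31), April (30), May (31), June (30): 31 + 30 + 31 + 30 = 122 days.
July 1–9, 1927: 9 days.
Total: 0 + 122 + 9 = 131 days.
131 mod 7 = 5, so 5 days before Saturday is Monday.

Monday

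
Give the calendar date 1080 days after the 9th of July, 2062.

the 23rd of June, 2065

Count 1080 days after July 9, 2062:
Day-of-year of July 9, 2062: 190.
Day-of-year of June 23, 2065: 174.
2062 has 365 days, so 365 − 190 = 175 days remain in 2062.
Full years: 2063: 365; 2064: 366. Sum = 731.
Total: 175 + 731 + 174 = 1080 days.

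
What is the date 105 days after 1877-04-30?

1877-08-13

Count 105 days after April 30, 1877:
April 1877: 30 − 30 = 0 days remain.
Then May (31), June (30), July (31): 31 + 30 + 31 = 92 days.
August 1–13, 1877: 13 days.
Total: 0 + 92 + 13 = 105 days.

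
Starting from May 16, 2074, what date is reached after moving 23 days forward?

June 8, 2074

Count 23 days after May 16, 2074:
May 2074: 31 − 16 = 15 days remain.
June 1–8, 2074: 8 days.
Total: 15 + 8 = 23 days.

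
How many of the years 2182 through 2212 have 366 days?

Years divisible by 4 in [2182, 2212]: 2184, 2188, 2192, 2196, 2200, 2204, 2208, 2212.
Of these, 2200 is divisible by 100 but not 400, so not leap.
Leap years: 8 − 1 = 7.

7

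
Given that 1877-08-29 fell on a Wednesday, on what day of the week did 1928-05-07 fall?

From August 29, 1877 to August 29, 1927: 50 years, of which 11 contain a Feb 29 — 39×365 + 11×366 = 18261 days.
(1900 is not a leap year (divisible by 100 but not 400).)
August 1927: 31 − 29 = 2 days remain.
Then September (30), October (31), November (30), December (31), January (31), February 1928 (29), March (31), April (30): 30 + 31 + 30 + 31 + 31 + 29 + 31 + 30 = 243 days.
May 1–7, 1928: 7 days.
Residual: 252 days.
Total: 18513 days.
18513 mod 7 = 5, so 5 days after Wednesday is Monday.

Monday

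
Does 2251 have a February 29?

No

2251 is not a leap year.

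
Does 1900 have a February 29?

No

1900 is not a leap year (divisible by 100 but not 400).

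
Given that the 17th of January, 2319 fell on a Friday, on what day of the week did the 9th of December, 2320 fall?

Thursday

January 2319: 31 − 17 = 14 days remain.
Then 22 full months totalling 669 days.
December 1–9, 2320: 9 days.
Total: 14 + 669 + 9 = 692 days.
692 mod 7 = 6, so 6 days after Friday is Thursday.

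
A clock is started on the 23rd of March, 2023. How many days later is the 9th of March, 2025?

Day-of-year of March 23, 2023: 82.
Day-of-year of March 9, 2025: 68.
2023 has 365 days, so 365 − 82 = 283 days remain in 2023.
Full years: 2024: 366. Sum = 366.
Total: 283 + 366 + 68 = 717 days.

717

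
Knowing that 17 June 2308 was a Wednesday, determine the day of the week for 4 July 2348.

Sunday

From June 17, 2308 to June 17, 2348: 40 years, of which 10 contain a Feb 29 — 30×365 + 10×366 = 14610 days.
June 2348: 30 − 17 = 13 days remain.
July 1–4, 2348: 4 days.
Residual: 17 days.
Total: 14627 days.
14627 mod 7 = 4, so 4 days after Wednesday is Sunday.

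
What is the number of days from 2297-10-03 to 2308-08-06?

3959

From October 3, 2297 to October 3, 2307: 10 years, of which 1 contains a Feb 29 — 9×365 + 1×366 = 3651 days.
(2300 is not a leap year (divisible by 100 but not 400).)
October 2307: 31 − 3 = 28 days remain.
Then 9 full months totalling 274 days.
August 1–6, 2308: 6 days.
Residual: 308 days.
Total: 3959 days.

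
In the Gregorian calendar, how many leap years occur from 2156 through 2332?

Years divisible by 4: 2156, 2160, …, 2332 — 45 in all.
Of these, 2200, 2300 are divisible by 100 but not 400, so not leap.
Leap years: 45 − 2 = 43.

43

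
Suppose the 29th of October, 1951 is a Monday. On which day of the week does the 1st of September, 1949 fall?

Thursday

Count forward from the earlier date (September 1, 1949) to the later (October 29, 1951):
September 1949: 30 − 1 = 29 days remain.
Then 24 full months totalling 730 days.
October 1–29, 1951: 29 days.
Total: 29 + 730 + 29 = 788 days.
788 mod 7 = 4, so 4 days before Monday is Thursday.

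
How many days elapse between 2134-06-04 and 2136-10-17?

June 4, 2134 → June 4, 2135: 365 days.
June 4, 2135 → June 4, 2136: 366 days (2136 is a leap year).
June 2136: 30 − 4 = 26 days remain.
Then July (31), August (31), September (30): 31 + 31 + 30 = 92 days.
October 1–17, 2136: 17 days.
Residual: 135 days.
Total: 866 days.

866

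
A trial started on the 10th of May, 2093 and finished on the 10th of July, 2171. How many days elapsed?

28549

From May 10, 2093 to May 10, 2171: 78 years, of which 18 contain a Feb 29 — 60×365 + 18×366 = 28488 days.
(2100 is not a leap year (divisible by 100 but not 400).)
May 2171: 31 − 10 = 21 days remain.
Then June (30): 30 days.
July 1–10, 2171: 10 days.
Residual: 61 days.
Total: 28549 days.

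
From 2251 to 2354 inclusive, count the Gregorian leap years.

25

Years divisible by 4: 2252, 2256, …, 2352 — 26 in all.
Of these, 2300 is divisible by 100 but not 400, so not leap.
Leap years: 26 − 1 = 25.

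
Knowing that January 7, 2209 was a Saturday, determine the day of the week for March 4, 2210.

Day-of-year of January 7, 2209: 7.
Day-of-year of March 4, 2210: 63.
2209 has 365 days, so 365 − 7 = 358 days remain in 2209.
Total: 358 + 63 = 421 days.
421 mod 7 = 1, so 1 day after Saturday is Sunday.

Sunday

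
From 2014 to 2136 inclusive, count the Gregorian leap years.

30

Years divisible by 4: 2016, 2020, …, 2136 — 31 in all.
Of these, 2100 is divisible by 100 but not 400, so not leap.
Leap years: 31 − 1 = 30.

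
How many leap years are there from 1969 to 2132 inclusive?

Years divisible by 4: 1972, 1976, …, 2132 — 41 in all.
Of these, 2100 is divisible by 100 but not 400, so not leap.
2000 is divisible by 400, so still leap.
Leap years: 41 − 1 = 40.

40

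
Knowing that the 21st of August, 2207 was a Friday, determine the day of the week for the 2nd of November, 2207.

Monday

August 2207: 31 − 21 = 10 days remain.
Then September (30), October (31): 30 + 31 = 61 days.
November 1–2, 2207: 2 days.
Total: 10 + 61 + 2 = 73 days.
73 mod 7 = 3, so 3 days after Friday is Monday.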